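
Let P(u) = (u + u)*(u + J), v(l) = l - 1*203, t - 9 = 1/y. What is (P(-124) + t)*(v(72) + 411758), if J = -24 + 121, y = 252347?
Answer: 696467383016772/252347 ≈ 2.7600e+9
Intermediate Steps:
t = 2271124/252347 (t = 9 + 1/252347 = 2271124/252347 ≈ 9.0000)
v(l) = -203 + l (v(l) = l - 203 = -203 + l)
J = 97
P(u) = 2*u*(97 + u) (P(u) = (u + u)*(u + 97) = (2*u)*(97 + u) = 2*u*(97 + u))
(P(-124) + t)*(v(72) + 411758) = (2*(-124)*(97 - 124) + 2271124/252347)*((-203 + 72) + 411758) = (2*(-124)*(-27) + 2271124/252347)*(-131 + 411758) = (6696 + 2271124/252347)*411627 = (1691986636/252347)*411627 = 696467383016772/252347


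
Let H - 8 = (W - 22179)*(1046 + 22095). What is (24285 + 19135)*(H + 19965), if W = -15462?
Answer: -37820140315360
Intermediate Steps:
H = -871050373 (H = 8 + (-15462 - 22179)*(1046 + 22095) = 8 - 37641*23141 = 8 - 871050381 = -871050373)
(24285 + 19135)*(H + 19965) = (24285 + 19135)*(-871050373 + 19965) = 43420*(-871030408) = -37820140315360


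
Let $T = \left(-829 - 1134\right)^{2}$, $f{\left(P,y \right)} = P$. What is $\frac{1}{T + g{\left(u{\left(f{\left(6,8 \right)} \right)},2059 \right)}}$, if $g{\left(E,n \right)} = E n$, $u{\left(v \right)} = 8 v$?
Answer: $\frac{1}{3952201} \approx 2.5302 \cdot 10^{-7}$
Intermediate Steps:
$T = 3853369$ ($T = \left(-1963\right)^{2} = 3853369$)
$\frac{1}{T + g{\left(u{\left(f{\left(6,8 \right)} \right)},2059 \right)}} = \frac{1}{3853369 + 8 \cdot 6 \cdot 2059} = \frac{1}{3853369 + 48 \cdot 2059} = \frac{1}{3853369 + 98832} = \frac{1}{3952201}$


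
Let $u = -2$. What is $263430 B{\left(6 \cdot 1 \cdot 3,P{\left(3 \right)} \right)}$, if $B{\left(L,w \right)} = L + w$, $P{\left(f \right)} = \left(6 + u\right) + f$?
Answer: $6585750$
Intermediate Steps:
$P{\left(f \right)} = 4 + f$ ($P{\left(f \right)} = \left(6 - 2\right) + f = 4 + f$)
$263430 B{\left(6 \cdot 1 \cdot 3,P{\left(3 \right)} \right)} = 263430 \left(6 \cdot 1 \cdot 3 + \left(4 + 3\right)\right) = 263430 \left(6 \cdot 3 + 7\right) = 263430 \left(18 + 7\right) = 263430 \cdot 25 = 6585750$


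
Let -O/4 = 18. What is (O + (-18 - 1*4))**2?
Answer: 8836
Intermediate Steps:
O = -72 (O = -4*18 = -72)
(O + (-18 - 1*4))**2 = (-72 + (-18 - 1*4))**2 = (-72 + (-18 - 4))**2 = (-72 - 22)**2 = (-94)**2 = 8836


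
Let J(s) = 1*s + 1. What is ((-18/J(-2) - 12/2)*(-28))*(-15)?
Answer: 5040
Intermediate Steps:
J(s) = 1 + s (J(s) = s + 1 = 1 + s)
((-18/J(-2) - 12/2)*(-28))*(-15) = ((-18/(1 - 2) - 12/2)*(-28))*(-15) = ((-18/(-1) - 12*1/2)*(-28))*(-15) = ((-18*(-1) - 6)*(-28))*(-15) = ((18 - 6)*(-28))*(-15) = (12*(-28))*(-15) = -336*(-15) = 5040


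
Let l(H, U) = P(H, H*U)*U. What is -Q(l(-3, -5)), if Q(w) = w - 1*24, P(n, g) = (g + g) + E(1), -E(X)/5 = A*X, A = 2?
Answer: 124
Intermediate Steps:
E(X) = -10*X
P(n, g) = -10 + 2*g (P(n, g) = (g + g) - 10*1 = 2*g - 10 = -10 + 2*g)
l(H, U) = U*(-10 + 2*H*U) (l(H, U) = (-10 + 2*(H*U))*U = (-10 + 2*H*U)*U = U*(-10 + 2*H*U))
Q(w) = -24 + w (Q(w) = w - 24 = -24 + w)
-Q(l(-3, -5)) = -(-24 + 2*(-5)*(-5 - 3*(-5))) = -(-24 + 2*(-5)*(-5 + 15)) = -(-24 + 2*(-5)*10) = -(-24 - 100) = -1*(-124) = 124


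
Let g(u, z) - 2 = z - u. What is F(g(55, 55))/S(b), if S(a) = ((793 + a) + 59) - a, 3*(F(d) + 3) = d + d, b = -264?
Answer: -5/2556 ≈ -0.0019562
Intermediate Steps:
g(u, z) = 2 + z - u (g(u, z) = 2 + (z - u) = 2 + z - u)
F(d) = -3 + 2*d/3 (F(d) = -3 + (d + d)/3 = -3 + (2*d)/3 = -3 + 2*d/3)
S(a) = 852 (S(a) = (852 + a) - a = 852)
F(g(55, 55))/S(b) = (-3 + 2*(2 + 55 - 1*55)/3)/852 = (-3 + 2*(2 + 55 - 55)/3)*(1/852) = (-3 + (2/3)*2)*(1/852) = (-3 + 4/3)*(1/852) = -5/3*1/852 = -5/2556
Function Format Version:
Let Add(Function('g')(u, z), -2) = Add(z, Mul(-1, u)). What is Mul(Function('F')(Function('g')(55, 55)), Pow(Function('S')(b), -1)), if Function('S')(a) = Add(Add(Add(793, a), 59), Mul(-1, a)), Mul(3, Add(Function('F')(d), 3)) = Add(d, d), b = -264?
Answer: Rational(-5, 2556) ≈ -0.0019562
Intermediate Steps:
Function('g')(u, z) = Add(2, z, Mul(-1, u)) (Function('g')(u, z) = Add(2, Add(z, Mul(-1, u))) = Add(2, z, Mul(-1, u)))
Function('F')(d) = Add(-3, Mul(Rational(2, 3), d)) (Function('F')(d) = Add(-3, Mul(Rational(1, 3), Add(d, d))) = Add(-3, Mul(Rational(1, 3), Mul(2, d))) = Add(-3, Mul(Rational(2, 3), d)))
Function('S')(a) = 852 (Function('S')(a) = Add(Add(852, a), Mul(-1, a)) = 852)
Mul(Function('F')(Function('g')(55, 55)), Pow(Function('S')(b), -1)) = Mul(Add(-3, Mul(Rational(2, 3), Add(2, 55, Mul(-1, 55)))), Pow(852, -1)) = Mul(Add(-3, Mul(Rational(2, 3), Add(2, 55, -55))), Rational(1, 852)) = Mul(Add(-3, Mul(Rational(2, 3), 2)), Rational(1, 852)) = Mul(Add(-3, Rational(4, 3)), Rational(1, 852)) = Mul(Rational(-5, 3), Rational(1, 852)) = Rational(-5, 2556)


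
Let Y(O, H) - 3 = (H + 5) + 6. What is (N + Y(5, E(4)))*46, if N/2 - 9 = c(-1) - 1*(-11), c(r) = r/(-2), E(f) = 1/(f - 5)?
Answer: 2484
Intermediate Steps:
E(f) = 1/(-5 + f)
c(r) = -r/2 (c(r) = r*(-1/2) = -r/2)
N = 41 (N = 18 + 2*(-1/2*(-1) - 1*(-11)) = 18 + 2*(1/2 + 11) = 18 + 2*(23/2) = 18 + 23 = 41)
Y(O, H) = 14 + H (Y(O, H) = 3 + ((H + 5) + 6) = 3 + ((5 + H) + 6) = 3 + (11 + H) = 14 + H)
(N + Y(5, E(4)))*46 = (41 + (14 + 1/(-5 + 4)))*46 = (41 + (14 + 1/(-1)))*46 = (41 + (14 - 1))*46 = (41 + 13)*46 = 54*46 = 2484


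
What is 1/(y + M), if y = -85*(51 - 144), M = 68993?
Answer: 1/76898 ≈ 1.3004e-5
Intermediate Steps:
y = 7905 (y = -85*(-93) = 7905)
1/(y + M) = 1/(7905 + 68993) = 1/76898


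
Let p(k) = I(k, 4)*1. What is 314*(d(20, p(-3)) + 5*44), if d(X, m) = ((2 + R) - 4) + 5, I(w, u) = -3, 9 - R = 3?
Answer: 71906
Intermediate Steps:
R = 6 (R = 9 - 1*3 = 9 - 3 = 6)
p(k) = -3 (p(k) = -3*1 = -3)
d(X, m) = 9 (d(X, m) = ((2 + 6) - 4) + 5 = (8 - 4) + 5 = 4 + 5 = 9)
314*(d(20, p(-3)) + 5*44) = 314*(9 + 5*44) = 314*(9 + 220) = 314*229 = 71906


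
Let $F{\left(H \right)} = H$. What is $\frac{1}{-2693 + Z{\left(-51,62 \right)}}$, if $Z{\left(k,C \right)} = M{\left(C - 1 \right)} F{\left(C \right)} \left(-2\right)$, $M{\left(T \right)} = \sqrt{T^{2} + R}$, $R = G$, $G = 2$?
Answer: $\frac{2693}{49992599} - \frac{124 \sqrt{3723}}{49992599} \approx -9.7475 \cdot 10^{-5}$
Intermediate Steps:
$R = 2$
$M{\left(T \right)} = \sqrt{2 + T^{2}}$ ($M{\left(T \right)} = \sqrt{T^{2} + 2} = \sqrt{2 + T^{2}}$)
$Z{\left(k,C \right)} = - 2 C \sqrt{2 + \left(-1 + C\right)^{2}}$ ($Z{\left(k,C \right)} = \sqrt{2 + \left(C - 1\right)^{2}} C \left(-2\right) = \sqrt{2 + \left(-1 + C\right)^{2}} C \left(-2\right) = C \sqrt{2 + \left(-1 + C\right)^{2}} \left(-2\right) = - 2 C \sqrt{2 + \left(-1 + C\right)^{2}}$)
$\frac{1}{-2693 + Z{\left(-51,62 \right)}} = \frac{1}{-2693 - 124 \sqrt{2 + \left(-1 + 62\right)^{2}}} = \frac{1}{-2693 - 124 \sqrt{2 + 61^{2}}} = \frac{1}{-2693 - 124 \sqrt{2 + 3721}} = \frac{1}{-2693 - 124 \sqrt{3723}}$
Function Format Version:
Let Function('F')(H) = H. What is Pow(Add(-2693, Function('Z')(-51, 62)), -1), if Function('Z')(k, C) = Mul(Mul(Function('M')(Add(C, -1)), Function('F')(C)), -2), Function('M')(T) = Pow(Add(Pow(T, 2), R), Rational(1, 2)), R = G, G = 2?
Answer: Add(Rational(2693, 49992599), Mul(Rational(-124, 49992599), Pow(3723, Rational(1, 2)))) ≈ -9.7475e-5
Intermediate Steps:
R = 2
Function('M')(T) = Pow(Add(2, Pow(T, 2)), Rational(1, 2)) (Function('M')(T) = Pow(Add(Pow(T, 2), 2), Rational(1, 2)) = Pow(Add(2, Pow(T, 2)), Rational(1, 2)))
Function('Z')(k, C) = Mul(-2, C, Pow(Add(2, Pow(Add(-1, C), 2)), Rational(1, 2))) (Function('Z')(k, C) = Mul(Mul(Pow(Add(2, Pow(Add(C, -1), 2)), Rational(1, 2)), C), -2) = Mul(Mul(Pow(Add(2, Pow(Add(-1, C), 2)), Rational(1, 2)), C), -2) = Mul(Mul(C, Pow(Add(2, Pow(Add(-1, C), 2)), Rational(1, 2))), -2) = Mul(-2, C, Pow(Add(2, Pow(Add(-1, C), 2)), Rational(1, 2))))
Pow(Add(-2693, Function('Z')(-51, 62)), -1) = Pow(Add(-2693, Mul(-2, 62, Pow(Add(2, Pow(Add(-1, 62), 2)), Rational(1, 2)))), -1) = Pow(Add(-2693, Mul(-2, 62, Pow(Add(2, Pow(61, 2)), Rational(1, 2)))), -1) = Pow(Add(-2693, Mul(-2, 62, Pow(Add(2, 3721), Rational(1, 2)))), -1) = Pow(Add(-2693, Mul(-2, 62, Pow(3723, Rational(1, 2)))), -1) = Pow(Add(-2693, Mul(-124, Pow(3723, Rational(1, 2)))), -1)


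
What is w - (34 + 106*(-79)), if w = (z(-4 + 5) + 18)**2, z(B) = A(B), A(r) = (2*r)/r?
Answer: 8740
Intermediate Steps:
A(r) = 2
z(B) = 2
w = 400 (w = (2 + 18)**2 = 20**2 = 400)
w - (34 + 106*(-79)) = 400 - (34 + 106*(-79)) = 400 - (34 - 8374) = 400 - 1*(-8340) = 400 + 8340 = 8740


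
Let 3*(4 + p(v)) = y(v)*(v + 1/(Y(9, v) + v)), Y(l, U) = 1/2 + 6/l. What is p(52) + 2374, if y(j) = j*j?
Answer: 47138266/957 ≈ 49256.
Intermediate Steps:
Y(l, U) = 1/2 + 6/l (Y(l, U) = 1*(1/2) + 6/l = 1/2 + 6/l)
y(j) = j**2
p(v) = -4 + v**2*(v + 1/(7/6 + v))/3 (p(v) = -4 + (v**2*(v + 1/((1/2)*(12 + 9)/9 + v)))/3 = -4 + (v**2*(v + 1/((1/2)*(1/9)*21 + v)))/3 = -4 + (v**2*(v + 1/(7/6 + v)))/3 = -4 + v**2*(v + 1/(7/6 + v))/3)
p(52) + 2374 = (-84 - 72*52 + 6*52**2 + 6*52**4 + 7*52**3)/(3*(7 + 6*52)) + 2374 = (-84 - 3744 + 6*2704 + 6*7311616 + 7*140608)/(3*(7 + 312)) + 2374 = (1/3)*(-84 - 3744 + 16224 + 43869696 + 984256)/319 + 2374 = (1/3)*(1/319)*44866348 + 2374 = 44866348/957 + 2374 = 47138266/957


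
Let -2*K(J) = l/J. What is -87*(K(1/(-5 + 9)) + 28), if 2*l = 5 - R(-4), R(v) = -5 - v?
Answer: -1914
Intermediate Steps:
l = 3 (l = (5 - (-5 - 1*(-4)))/2 = (5 - (-5 + 4))/2 = (5 - 1*(-1))/2 = (5 + 1)/2 = (½)*6 = 3)
K(J) = -3/(2*J)
-87*(K(1/(-5 + 9)) + 28) = -87*(-3/(2*(1/(-5 + 9))) + 28) = -87*(-3/(2*(1/4)) + 28) = -87*(-3/(2*¼) + 28) = -87*(-3/2*4 + 28) = -87*(-6 + 28) = -87*22 = -1914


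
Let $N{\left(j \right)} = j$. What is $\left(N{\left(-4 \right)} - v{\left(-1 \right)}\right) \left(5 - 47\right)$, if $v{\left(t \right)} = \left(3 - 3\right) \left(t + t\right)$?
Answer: $168$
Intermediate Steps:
$v{\left(t \right)} = 0$ ($v{\left(t \right)} = 0 \cdot 2 t = 0$)
$\left(N{\left(-4 \right)} - v{\left(-1 \right)}\right) \left(5 - 47\right) = \left(-4 - 0\right) \left(5 - 47\right) = \left(-4 + 0\right) \left(-42\right) = \left(-4\right) \left(-42\right) = 168$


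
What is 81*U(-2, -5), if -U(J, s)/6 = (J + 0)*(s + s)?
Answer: -9720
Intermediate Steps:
U(J, s) = -12*J*s (U(J, s) = -6*(J + 0)*(s + s) = -6*J*2*s = -12*J*s)
81*U(-2, -5) = 81*(-12*(-2)*(-5)) = 81*(-120) = -9720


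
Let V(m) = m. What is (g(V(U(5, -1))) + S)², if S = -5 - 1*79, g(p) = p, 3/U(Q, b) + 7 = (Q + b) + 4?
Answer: 6561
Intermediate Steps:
U(Q, b) = 3/(-3 + Q + b) (U(Q, b) = 3/(-7 + ((Q + b) + 4)) = 3/(-7 + (4 + Q + b)) = 3/(-3 + Q + b))
S = -84 (S = -5 - 79 = -84)
(g(V(U(5, -1))) + S)² = (3/(-3 + 5 - 1) - 84)² = (3/1 - 84)² = (3*1 - 84)² = (3 - 84)² = (-81)² = 6561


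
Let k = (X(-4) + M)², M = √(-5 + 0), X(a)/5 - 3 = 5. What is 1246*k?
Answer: 1987370 + 99680*I*√5 ≈ 1.9874e+6 + 2.2289e+5*I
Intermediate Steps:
X(a) = 40 (X(a) = 15 + 5*5 = 15 + 25 = 40)
M = I*√5 (M = √(-5) = I*√5 ≈ 2.2361*I)
k = (40 + I*√5)² ≈ 1595.0 + 178.89*I
1246*k = 1246*(40 + I*√5)²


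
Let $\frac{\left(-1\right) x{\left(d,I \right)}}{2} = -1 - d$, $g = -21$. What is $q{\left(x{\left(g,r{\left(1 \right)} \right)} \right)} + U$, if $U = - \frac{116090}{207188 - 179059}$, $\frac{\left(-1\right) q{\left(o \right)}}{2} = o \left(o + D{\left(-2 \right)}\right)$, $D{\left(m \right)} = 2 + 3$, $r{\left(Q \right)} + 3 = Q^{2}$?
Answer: $- \frac{78877290}{28129} \approx -2804.1$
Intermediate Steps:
$r{\left(Q \right)} = -3 + Q^{2}$
$D{\left(m \right)} = 5$
$x{\left(d,I \right)} = 2 + 2 d$ ($x{\left(d,I \right)} = - 2 \left(-1 - d\right) = 2 + 2 d$)
$q{\left(o \right)} = - 2 o \left(5 + o\right)$ ($q{\left(o \right)} = - 2 o \left(o + 5\right) = - 2 o \left(5 + o\right)$)
$U = - \frac{116090}{28129}$ ($U = - \frac{116090}{207188 - 179059} = - \frac{116090}{28129} \approx -4.1271$)
$q{\left(x{\left(g,r{\left(1 \right)} \right)} \right)} + U = - 2 \left(2 + 2 \left(-21\right)\right) \left(5 + \left(2 + 2 \left(-21\right)\right)\right) - \frac{116090}{28129} = - 2 \left(2 - 42\right) \left(5 + \left(2 - 42\right)\right) - \frac{116090}{28129} = \left(-2\right) \left(-40\right) \left(5 - 40\right) - \frac{116090}{28129} = \left(-2\right) \left(-40\right) \left(-35\right) - \frac{116090}{28129} = -2800 - \frac{116090}{28129} = - \frac{78877290}{28129}$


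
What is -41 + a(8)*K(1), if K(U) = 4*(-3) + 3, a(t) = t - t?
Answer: -41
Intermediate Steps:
a(t) = 0
K(U) = -9 (K(U) = -12 + 3 = -9)
-41 + a(8)*K(1) = -41 + 0*(-9) = -41 + 0 = -41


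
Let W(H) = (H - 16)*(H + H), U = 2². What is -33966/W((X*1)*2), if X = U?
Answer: 16983/64 ≈ 265.36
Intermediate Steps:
U = 4
X = 4
W(H) = 2*H*(-16 + H) (W(H) = (-16 + H)*(2*H) = 2*H*(-16 + H))
-33966/W((X*1)*2) = -33966*1/(16*(-16 + (4*1)*2)) = -33966*1/(16*(-16 + 4*2)) = -33966*1/(16*(-16 + 8)) = -33966/(2*8*(-8)) = -33966/(-128) = -33966*(-1/128) = 16983/64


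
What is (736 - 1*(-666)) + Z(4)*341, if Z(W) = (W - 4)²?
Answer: 1402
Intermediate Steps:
Z(W) = (-4 + W)²
(736 - 1*(-666)) + Z(4)*341 = (736 - 1*(-666)) + (-4 + 4)²*341 = (736 + 666) + 0²*341 = 1402 + 0*341 = 1402 + 0 = 1402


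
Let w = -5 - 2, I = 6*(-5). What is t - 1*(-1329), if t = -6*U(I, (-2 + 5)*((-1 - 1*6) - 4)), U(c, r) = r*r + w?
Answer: -5163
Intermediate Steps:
I = -30
w = -7
U(c, r) = -7 + r**2 (U(c, r) = r*r - 7 = r**2 - 7 = -7 + r**2)
t = -6492 (t = -6*(-7 + ((-2 + 5)*((-1 - 1*6) - 4))**2) = -6*(-7 + (3*((-1 - 6) - 4))**2) = -6*(-7 + (3*(-7 - 4))**2) = -6*(-7 + (3*(-11))**2) = -6*(-7 + (-33)**2) = -6*(-7 + 1089) = -6*1082 = -6492)
t - 1*(-1329) = -6492 - 1*(-1329) = -6492 + 1329 = -5163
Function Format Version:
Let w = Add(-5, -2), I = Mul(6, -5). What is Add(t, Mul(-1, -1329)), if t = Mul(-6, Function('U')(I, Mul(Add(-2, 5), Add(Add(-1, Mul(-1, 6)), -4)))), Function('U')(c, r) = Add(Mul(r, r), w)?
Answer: -5163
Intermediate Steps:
I = -30
w = -7
Function('U')(c, r) = Add(-7, Pow(r, 2)) (Function('U')(c, r) = Add(Mul(r, r), -7) = Add(Pow(r, 2), -7) = Add(-7, Pow(r, 2)))
t = -6492 (t = Mul(-6, Add(-7, Pow(Mul(Add(-2, 5), Add(Add(-1, Mul(-1, 6)), -4)), 2))) = Mul(-6, Add(-7, Pow(Mul(3, Add(Add(-1, -6), -4)), 2))) = Mul(-6, Add(-7, Pow(Mul(3, Add(-7, -4)), 2))) = Mul(-6, Add(-7, Pow(Mul(3, -11), 2))) = Mul(-6, Add(-7, Pow(-33, 2))) = Mul(-6, Add(-7, 1089)) = Mul(-6, 1082) = -6492)
Add(t, Mul(-1, -1329)) = Add(-6492, Mul(-1, -1329)) = Add(-6492, 1329) = -5163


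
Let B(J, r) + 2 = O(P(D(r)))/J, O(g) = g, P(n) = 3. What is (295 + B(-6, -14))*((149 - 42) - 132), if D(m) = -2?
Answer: -14625/2 ≈ -7312.5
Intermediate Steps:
B(J, r) = -2 + 3/J
(295 + B(-6, -14))*((149 - 42) - 132) = (295 + (-2 + 3/(-6)))*((149 - 42) - 132) = (295 + (-2 + 3*(-⅙)))*(107 - 132) = (295 + (-2 - ½))*(-25) = (295 - 5/2)*(-25) = (585/2)*(-25) = -14625/2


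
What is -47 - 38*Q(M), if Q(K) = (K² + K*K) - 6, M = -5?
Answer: -1719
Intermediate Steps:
Q(K) = -6 + 2*K² (Q(K) = (K² + K²) - 6 = 2*K² - 6 = -6 + 2*K²)
-47 - 38*Q(M) = -47 - 38*(-6 + 2*(-5)²) = -47 - 38*(-6 + 2*25) = -47 - 38*(-6 + 50) = -47 - 38*44 = -47 - 1672 = -1719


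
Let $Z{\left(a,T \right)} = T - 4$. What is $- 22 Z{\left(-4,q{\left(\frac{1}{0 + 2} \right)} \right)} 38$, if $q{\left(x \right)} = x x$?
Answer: $3135$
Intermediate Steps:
$q{\left(x \right)} = x^{2}$
$Z{\left(a,T \right)} = -4 + T$
$- 22 Z{\left(-4,q{\left(\frac{1}{0 + 2} \right)} \right)} 38 = - 22 \left(-4 + \left(\frac{1}{0 + 2}\right)^{2}\right) 38 = - 22 \left(-4 + \left(\frac{1}{2}\right)^{2}\right) 38 = - 22 \left(-4 + \frac{1}{4}\right) 38 = \left(-22\right) \left(- \frac{15}{4}\right) 38 = \frac{165}{2} \cdot 38 = 3135$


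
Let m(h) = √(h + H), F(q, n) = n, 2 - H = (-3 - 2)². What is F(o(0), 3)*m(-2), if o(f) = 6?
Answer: 15*I ≈ 15.0*I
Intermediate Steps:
H = -23 (H = 2 - (-3 - 2)² = 2 - 1*(-5)² = 2 - 1*25 = 2 - 25 = -23)
m(h) = √(-23 + h) (m(h) = √(h - 23) = √(-23 + h))
F(o(0), 3)*m(-2) = 3*√(-23 - 2) = 3*√(-25) = 3*(5*I) = 15*I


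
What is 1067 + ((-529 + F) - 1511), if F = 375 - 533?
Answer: -1131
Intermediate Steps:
F = -158
1067 + ((-529 + F) - 1511) = 1067 + ((-529 - 158) - 1511) = 1067 + (-687 - 1511) = 1067 - 2198 = -1131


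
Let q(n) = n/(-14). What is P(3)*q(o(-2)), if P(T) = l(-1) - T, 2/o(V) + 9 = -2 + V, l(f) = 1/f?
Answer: -4/91 ≈ -0.043956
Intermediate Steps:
o(V) = 2/(-11 + V) (o(V) = 2/(-9 + (-2 + V)) = 2/(-11 + V))
q(n) = -n/14 (q(n) = n*(-1/14) = -n/14)
P(T) = -1 - T (P(T) = 1/(-1) - T = -1 - T)
P(3)*q(o(-2)) = (-1 - 1*3)*(-1/(7*(-11 - 2))) = (-1 - 3)*(-1/(7*(-13))) = -(-2)*2*(-1/13)/7 = -(-2)*(-2)/(7*13) = -4*1/91 = -4/91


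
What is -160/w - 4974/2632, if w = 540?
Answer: -77677/35532 ≈ -2.1861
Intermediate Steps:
-160/w - 4974/2632 = -160/540 - 4974/2632 = -160*1/540 - 4974*1/2632 = -8/27 - 2487/1316 = -77677/35532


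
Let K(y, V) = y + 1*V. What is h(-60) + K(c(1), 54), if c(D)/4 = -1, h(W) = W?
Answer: -10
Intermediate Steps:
c(D) = -4 (c(D) = 4*(-1) = -4)
K(y, V) = V + y (K(y, V) = y + V = V + y)
h(-60) + K(c(1), 54) = -60 + (54 - 4) = -60 + 50 = -10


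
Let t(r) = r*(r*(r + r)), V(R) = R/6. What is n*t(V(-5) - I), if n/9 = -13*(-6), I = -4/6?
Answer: -13/2 ≈ -6.5000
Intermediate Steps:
I = -⅔ (I = -4*⅙ = -⅔ ≈ -0.66667)
V(R) = R/6 (V(R) = R*(⅙) = R/6)
t(r) = 2*r³ (t(r) = r*(r*(2*r)) = r*(2*r²) = 2*r³)
n = 702 (n = 9*(-13*(-6)) = 9*78 = 702)
n*t(V(-5) - I) = 702*(2*((⅙)*(-5) - 1*(-⅔))³) = 702*(2*(-⅚ + ⅔)³) = 702*(2*(-⅙)³) = 702*(2*(-1/216)) = 702*(-1/108) = -13/2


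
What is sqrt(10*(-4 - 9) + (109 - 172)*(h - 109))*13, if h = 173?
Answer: 13*I*sqrt(4162) ≈ 838.68*I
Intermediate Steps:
sqrt(10*(-4 - 9) + (109 - 172)*(h - 109))*13 = sqrt(10*(-4 - 9) + (109 - 172)*(173 - 109))*13 = sqrt(10*(-13) - 63*64)*13 = sqrt(-130 - 4032)*13 = sqrt(-4162)*13 = (I*sqrt(4162))*13 = 13*I*sqrt(4162)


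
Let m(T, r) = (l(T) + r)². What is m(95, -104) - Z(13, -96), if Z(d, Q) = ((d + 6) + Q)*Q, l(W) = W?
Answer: -7311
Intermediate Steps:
m(T, r) = (T + r)²
Z(d, Q) = Q*(6 + Q + d) (Z(d, Q) = ((6 + d) + Q)*Q = (6 + Q + d)*Q = Q*(6 + Q + d))
m(95, -104) - Z(13, -96) = (95 - 104)² - (-96)*(6 - 96 + 13) = (-9)² - (-96)*(-77) = 81 - 1*7392 = 81 - 7392 = -7311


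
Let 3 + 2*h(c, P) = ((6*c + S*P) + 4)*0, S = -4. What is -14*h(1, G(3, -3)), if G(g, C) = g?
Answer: 21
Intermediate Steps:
h(c, P) = -3/2 (h(c, P) = -3/2 + (((6*c - 4*P) + 4)*0)/2 = -3/2 + (((-4*P + 6*c) + 4)*0)/2 = -3/2 + ((4 - 4*P + 6*c)*0)/2 = -3/2 + (1/2)*0 = -3/2 + 0 = -3/2)
-14*h(1, G(3, -3)) = -14*(-3/2) = 21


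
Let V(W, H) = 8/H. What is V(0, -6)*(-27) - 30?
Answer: 6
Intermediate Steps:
V(0, -6)*(-27) - 30 = (8/(-6))*(-27) - 30 = (8*(-⅙))*(-27) - 30 = -4/3*(-27) - 30 = 36 - 30 = 6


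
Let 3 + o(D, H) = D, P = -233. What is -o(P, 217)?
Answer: 236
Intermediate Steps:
o(D, H) = -3 + D
-o(P, 217) = -(-3 - 233) = -1*(-236) = 236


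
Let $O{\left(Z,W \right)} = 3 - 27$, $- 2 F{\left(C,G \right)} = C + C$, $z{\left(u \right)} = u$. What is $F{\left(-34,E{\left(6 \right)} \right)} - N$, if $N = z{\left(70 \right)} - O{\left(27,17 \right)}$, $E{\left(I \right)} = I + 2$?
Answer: $-60$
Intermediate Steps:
$E{\left(I \right)} = 2 + I$
$F{\left(C,G \right)} = - C$ ($F{\left(C,G \right)} = - \frac{C + C}{2} = - \frac{2 C}{2} = - C$)
$O{\left(Z,W \right)} = -24$ ($O{\left(Z,W \right)} = 3 - 27 = -24$)
$N = 94$ ($N = 70 - -24 = 70 + 24 = 94$)
$F{\left(-34,E{\left(6 \right)} \right)} - N = \left(-1\right) \left(-34\right) - 94 = 34 - 94 = -60$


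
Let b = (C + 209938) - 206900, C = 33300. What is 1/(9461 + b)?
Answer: 1/45799 ≈ 2.1835e-5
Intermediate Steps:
b = 36338 (b = (33300 + 209938) - 206900 = 243238 - 206900 = 36338)
1/(9461 + b) = 1/(9461 + 36338) = 1/45799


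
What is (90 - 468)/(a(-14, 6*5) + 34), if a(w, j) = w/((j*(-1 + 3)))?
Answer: -11340/1013 ≈ -11.194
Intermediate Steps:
a(w, j) = w/(2*j) (a(w, j) = w/((j*2)) = w/((2*j)) = w*(1/(2*j)) = w/(2*j))
(90 - 468)/(a(-14, 6*5) + 34) = (90 - 468)/((½)*(-14)/(6*5) + 34) = -378/((½)*(-14)/30 + 34) = -378/((½)*(-14)*(1/30) + 34) = -378/(-7/30 + 34) = -378/1013/30 = -378*30/1013 = -11340/1013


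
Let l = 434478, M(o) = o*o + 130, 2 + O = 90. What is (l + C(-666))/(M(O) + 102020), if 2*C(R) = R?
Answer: 434145/109894 ≈ 3.9506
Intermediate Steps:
O = 88 (O = -2 + 90 = 88)
C(R) = R/2
M(o) = 130 + o² (M(o) = o² + 130 = 130 + o²)
(l + C(-666))/(M(O) + 102020) = (434478 + (½)*(-666))/((130 + 88²) + 102020) = (434478 - 333)/((130 + 7744) + 102020) = 434145/(7874 + 102020) = 434145/109894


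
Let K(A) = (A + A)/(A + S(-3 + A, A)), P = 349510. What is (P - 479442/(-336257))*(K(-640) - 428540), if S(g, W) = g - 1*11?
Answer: -32585722536982166880/217558279 ≈ -1.4978e+11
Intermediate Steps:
S(g, W) = -11 + g (S(g, W) = g - 11 = -11 + g)
K(A) = 2*A/(-14 + 2*A) (K(A) = (A + A)/(A + (-11 + (-3 + A))) = (2*A)/(A + (-14 + A)) = (2*A)/(-14 + 2*A) = 2*A/(-14 + 2*A))
(P - 479442/(-336257))*(K(-640) - 428540) = (349510 - 479442/(-336257))*(-640/(-7 - 640) - 428540) = (349510 - 479442*(-1/336257))*(-640/(-647) - 428540) = (349510 + 479442/336257)*(-640*(-1/647) - 428540) = 117525663512*(640/647 - 428540)/336257 = (117525663512/336257)*(-277264740/647) = -32585722536982166880/217558279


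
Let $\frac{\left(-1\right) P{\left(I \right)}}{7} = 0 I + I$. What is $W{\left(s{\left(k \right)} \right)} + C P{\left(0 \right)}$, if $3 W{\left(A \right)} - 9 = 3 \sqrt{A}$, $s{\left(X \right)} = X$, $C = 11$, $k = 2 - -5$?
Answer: $3 + \sqrt{7} \approx 5.6458$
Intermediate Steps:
$k = 7$ ($k = 2 + 5 = 7$)
$P{\left(I \right)} = - 7 I$ ($P{\left(I \right)} = - 7 \left(0 I + I\right) = - 7 \left(0 + I\right) = - 7 I$)
$W{\left(A \right)} = 3 + \sqrt{A}$ ($W{\left(A \right)} = 3 + \frac{3 \sqrt{A}}{3} = 3 + \sqrt{A}$)
$W{\left(s{\left(k \right)} \right)} + C P{\left(0 \right)} = \left(3 + \sqrt{7}\right) + 11 \left(\left(-7\right) 0\right) = \left(3 + \sqrt{7}\right) + 11 \cdot 0 = \left(3 + \sqrt{7}\right) + 0 = 3 + \sqrt{7}$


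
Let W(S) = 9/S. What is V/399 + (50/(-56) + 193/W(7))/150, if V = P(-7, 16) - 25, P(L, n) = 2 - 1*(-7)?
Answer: 97951/102600 ≈ 0.95469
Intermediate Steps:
P(L, n) = 9 (P(L, n) = 2 + 7 = 9)
V = -16 (V = 9 - 25 = -16)
V/399 + (50/(-56) + 193/W(7))/150 = -16/399 + (50/(-56) + 193/((9/7)))/150 = -16*1/399 + (50*(-1/56) + 193/((9*(⅐))))*(1/150) = -16/399 + (-25/28 + 193/(9/7))*(1/150) = -16/399 + (-25/28 + 193*(7/9))*(1/150) = -16/399 + (-25/28 + 1351/9)*(1/150) = -16/399 + (37603/252)*(1/150) = -16/399 + 37603/37800 = 97951/102600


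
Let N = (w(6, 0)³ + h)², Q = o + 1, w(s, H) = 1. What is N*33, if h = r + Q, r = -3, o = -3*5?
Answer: 8448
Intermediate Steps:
o = -15
Q = -14 (Q = -15 + 1 = -14)
h = -17 (h = -3 - 14 = -17)
N = 256 (N = (1³ - 17)² = (1 - 17)² = (-16)² = 256)
N*33 = 256*33 = 8448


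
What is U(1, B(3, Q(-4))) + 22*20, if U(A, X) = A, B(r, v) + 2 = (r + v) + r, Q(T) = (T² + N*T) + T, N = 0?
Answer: 441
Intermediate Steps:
Q(T) = T + T² (Q(T) = (T² + 0*T) + T = (T² + 0) + T = T² + T = T + T²)
B(r, v) = -2 + v + 2*r (B(r, v) = -2 + ((r + v) + r) = -2 + (v + 2*r) = -2 + v + 2*r)
U(1, B(3, Q(-4))) + 22*20 = 1 + 22*20 = 1 + 440 = 441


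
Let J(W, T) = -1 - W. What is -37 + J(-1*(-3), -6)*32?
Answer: -165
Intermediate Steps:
-37 + J(-1*(-3), -6)*32 = -37 + (-1 - (-1)*(-3))*32 = -37 + (-1 - 1*3)*32 = -37 + (-1 - 3)*32 = -37 - 4*32 = -37 - 128 = -165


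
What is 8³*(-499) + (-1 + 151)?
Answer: -255338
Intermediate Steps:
8³*(-499) + (-1 + 151) = 512*(-499) + 150 = -255488 + 150 = -255338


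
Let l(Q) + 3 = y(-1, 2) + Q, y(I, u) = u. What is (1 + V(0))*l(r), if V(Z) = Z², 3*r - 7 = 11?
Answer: 5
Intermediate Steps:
r = 6 (r = 7/3 + (⅓)*11 = 7/3 + 11/3 = 6)
l(Q) = -1 + Q (l(Q) = -3 + (2 + Q) = -1 + Q)
(1 + V(0))*l(r) = (1 + 0²)*(-1 + 6) = (1 + 0)*5 = 1*5 = 5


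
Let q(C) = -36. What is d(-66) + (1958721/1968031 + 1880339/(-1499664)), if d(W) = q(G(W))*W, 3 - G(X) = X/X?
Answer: 7011728191930819/2951385241584 ≈ 2375.7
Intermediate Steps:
G(X) = 2 (G(X) = 3 - X/X = 3 - 1*1 = 3 - 1 = 2)
d(W) = -36*W
d(-66) + (1958721/1968031 + 1880339/(-1499664)) = -36*(-66) + (1958721/1968031 + 1880339/(-1499664)) = 2376 + (1958721*(1/1968031) + 1880339*(-1/1499664)) = 2376 + (1958721/1968031 - 1880339/1499664) = 2376 - 763142072765/2951385241584 = 7011728191930819/2951385241584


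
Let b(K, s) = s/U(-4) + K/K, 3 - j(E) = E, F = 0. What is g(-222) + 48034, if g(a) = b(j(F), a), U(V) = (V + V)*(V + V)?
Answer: 1537009/32 ≈ 48032.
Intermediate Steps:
j(E) = 3 - E
U(V) = 4*V**2 (U(V) = (2*V)*(2*V) = 4*V**2)
b(K, s) = 1 + s/64 (b(K, s) = s/((4*(-4)**2)) + K/K = s/((4*16)) + 1 = s/64 + 1 = 1 + s/64)
g(a) = 1 + a/64
g(-222) + 48034 = (1 + (1/64)*(-222)) + 48034 = (1 - 111/32) + 48034 = -79/32 + 48034 = 1537009/32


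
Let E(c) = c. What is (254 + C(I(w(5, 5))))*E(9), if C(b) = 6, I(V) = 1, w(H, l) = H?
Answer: 2340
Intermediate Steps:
(254 + C(I(w(5, 5))))*E(9) = (254 + 6)*9 = 260*9 = 2340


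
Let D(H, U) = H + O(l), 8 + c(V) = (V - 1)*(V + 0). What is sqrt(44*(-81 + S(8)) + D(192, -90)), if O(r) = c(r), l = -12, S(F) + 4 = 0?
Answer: 10*I*sqrt(34) ≈ 58.31*I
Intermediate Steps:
S(F) = -4 (S(F) = -4 + 0 = -4)
c(V) = -8 + V*(-1 + V) (c(V) = -8 + (V - 1)*(V + 0) = -8 + (-1 + V)*V = -8 + V*(-1 + V))
O(r) = -8 + r**2 - r
D(H, U) = 148 + H (D(H, U) = H + (-8 + (-12)**2 - 1*(-12)) = H + (-8 + 144 + 12) = H + 148 = 148 + H)
sqrt(44*(-81 + S(8)) + D(192, -90)) = sqrt(44*(-81 - 4) + (148 + 192)) = sqrt(44*(-85) + 340) = sqrt(-3740 + 340) = sqrt(-3400) = 10*I*sqrt(34)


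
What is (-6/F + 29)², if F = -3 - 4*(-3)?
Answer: 7225/9 ≈ 802.78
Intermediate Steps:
F = 9 (F = -3 + 12 = 9)
(-6/F + 29)² = (-6/9 + 29)² = (-6*⅑ + 29)² = (-⅔ + 29)² = (85/3)² = 7225/9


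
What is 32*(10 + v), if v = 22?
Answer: 1024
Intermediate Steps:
32*(10 + v) = 32*(10 + 22) = 32*32 = 1024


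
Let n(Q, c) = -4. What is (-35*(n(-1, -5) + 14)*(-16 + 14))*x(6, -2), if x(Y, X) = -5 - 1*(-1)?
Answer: -2800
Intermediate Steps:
x(Y, X) = -4 (x(Y, X) = -5 + 1 = -4)
(-35*(n(-1, -5) + 14)*(-16 + 14))*x(6, -2) = -35*(-4 + 14)*(-16 + 14)*(-4) = -350*(-2)*(-4) = -35*(-20)*(-4) = 700*(-4) = -2800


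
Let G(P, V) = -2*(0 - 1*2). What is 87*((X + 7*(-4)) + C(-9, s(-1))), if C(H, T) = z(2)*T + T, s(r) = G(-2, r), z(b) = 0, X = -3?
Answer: -2349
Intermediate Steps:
G(P, V) = 4 (G(P, V) = -2*(0 - 2) = -2*(-2) = 4)
s(r) = 4
C(H, T) = T (C(H, T) = 0*T + T = 0 + T = T)
87*((X + 7*(-4)) + C(-9, s(-1))) = 87*((-3 + 7*(-4)) + 4) = 87*((-3 - 28) + 4) = 87*(-31 + 4) = 87*(-27) = -2349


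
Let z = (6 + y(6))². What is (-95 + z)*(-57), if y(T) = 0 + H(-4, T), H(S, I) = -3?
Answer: 4902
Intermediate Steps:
y(T) = -3 (y(T) = 0 - 3 = -3)
z = 9 (z = (6 - 3)² = 3² = 9)
(-95 + z)*(-57) = (-95 + 9)*(-57) = -86*(-57) = 4902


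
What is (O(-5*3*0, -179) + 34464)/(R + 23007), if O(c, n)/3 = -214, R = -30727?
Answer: -16911/3860 ≈ -4.3811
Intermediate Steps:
O(c, n) = -642 (O(c, n) = 3*(-214) = -642)
(O(-5*3*0, -179) + 34464)/(R + 23007) = (-642 + 34464)/(-30727 + 23007) = 33822/(-7720) = 33822*(-1/7720) = -16911/3860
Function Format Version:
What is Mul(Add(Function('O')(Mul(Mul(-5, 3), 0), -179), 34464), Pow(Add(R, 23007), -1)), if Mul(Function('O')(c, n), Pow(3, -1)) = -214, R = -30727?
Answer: Rational(-16911, 3860) ≈ -4.3811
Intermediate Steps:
Function('O')(c, n) = -642 (Function('O')(c, n) = Mul(3, -214) = -642)
Mul(Add(Function('O')(Mul(Mul(-5, 3), 0), -179), 34464), Pow(Add(R, 23007), -1)) = Mul(Add(-642, 34464), Pow(Add(-30727, 23007), -1)) = Mul(33822, Pow(-7720, -1)) = Mul(33822, Rational(-1, 7720)) = Rational(-16911, 3860)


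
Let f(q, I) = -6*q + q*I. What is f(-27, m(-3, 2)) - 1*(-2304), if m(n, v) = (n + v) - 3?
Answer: 2574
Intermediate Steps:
m(n, v) = -3 + n + v
f(q, I) = -6*q + I*q
f(-27, m(-3, 2)) - 1*(-2304) = -27*(-6 + (-3 - 3 + 2)) - 1*(-2304) = -27*(-6 - 4) + 2304 = -27*(-10) + 2304 = 270 + 2304 = 2574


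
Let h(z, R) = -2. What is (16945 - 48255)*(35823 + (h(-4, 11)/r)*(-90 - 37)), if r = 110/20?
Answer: -12353704910/11 ≈ -1.1231e+9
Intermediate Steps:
r = 11/2 (r = 110*(1/20) = 11/2 ≈ 5.5000)
(16945 - 48255)*(35823 + (h(-4, 11)/r)*(-90 - 37)) = (16945 - 48255)*(35823 + (-2/11/2)*(-90 - 37)) = -31310*(35823 - 2*2/11*(-127)) = -31310*(35823 - 4/11*(-127)) = -31310*(35823 + 508/11) = -31310*394561/11 = -12353704910/11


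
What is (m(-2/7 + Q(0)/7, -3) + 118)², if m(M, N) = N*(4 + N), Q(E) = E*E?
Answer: 13225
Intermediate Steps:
Q(E) = E²
(m(-2/7 + Q(0)/7, -3) + 118)² = (-3*(4 - 3) + 118)² = (-3*1 + 118)² = (-3 + 118)² = 115² = 13225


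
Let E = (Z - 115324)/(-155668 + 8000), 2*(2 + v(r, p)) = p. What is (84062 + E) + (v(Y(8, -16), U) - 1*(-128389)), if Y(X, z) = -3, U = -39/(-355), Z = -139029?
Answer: 586164441879/2759060 ≈ 2.1245e+5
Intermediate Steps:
U = 39/355 (U = -39*(-1/355) = 39/355 ≈ 0.10986)
v(r, p) = -2 + p/2
E = 13387/7772 (E = (-139029 - 115324)/(-155668 + 8000) = -254353/(-147668) = -254353*(-1/147668) = 13387/7772 ≈ 1.7225)
(84062 + E) + (v(Y(8, -16), U) - 1*(-128389)) = (84062 + 13387/7772) + ((-2 + (½)*(39/355)) - 1*(-128389)) = 653343251/7772 + ((-2 + 39/710) + 128389) = 653343251/7772 + (-1381/710 + 128389) = 653343251/7772 + 91154809/710 = 586164441879/2759060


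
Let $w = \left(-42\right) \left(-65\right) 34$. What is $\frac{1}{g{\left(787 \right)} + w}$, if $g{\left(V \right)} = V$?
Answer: $\frac{1}{93607} \approx 1.0683 \cdot 10^{-5}$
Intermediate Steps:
$w = 92820$ ($w = 2730 \cdot 34 = 92820$)
$\frac{1}{g{\left(787 \right)} + w} = \frac{1}{787 + 92820} = \frac{1}{93607}$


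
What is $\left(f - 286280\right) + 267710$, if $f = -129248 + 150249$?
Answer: $2431$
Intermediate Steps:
$f = 21001$
$\left(f - 286280\right) + 267710 = \left(21001 - 286280\right) + 267710 = -265279 + 267710 = 2431$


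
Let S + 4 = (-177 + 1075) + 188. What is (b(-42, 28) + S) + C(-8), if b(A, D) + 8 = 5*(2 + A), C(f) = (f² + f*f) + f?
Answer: 994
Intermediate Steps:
C(f) = f + 2*f² (C(f) = (f² + f²) + f = 2*f² + f = f + 2*f²)
b(A, D) = 2 + 5*A (b(A, D) = -8 + 5*(2 + A) = -8 + (10 + 5*A) = 2 + 5*A)
S = 1082 (S = -4 + ((-177 + 1075) + 188) = -4 + (898 + 188) = -4 + 1086 = 1082)
(b(-42, 28) + S) + C(-8) = ((2 + 5*(-42)) + 1082) - 8*(1 + 2*(-8)) = ((2 - 210) + 1082) - 8*(1 - 16) = (-208 + 1082) - 8*(-15) = 874 + 120 = 994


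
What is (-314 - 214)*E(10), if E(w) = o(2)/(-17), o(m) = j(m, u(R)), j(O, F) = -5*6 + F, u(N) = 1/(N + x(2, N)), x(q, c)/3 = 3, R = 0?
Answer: -47344/51 ≈ -928.31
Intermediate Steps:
x(q, c) = 9 (x(q, c) = 3*3 = 9)
u(N) = 1/(9 + N) (u(N) = 1/(N + 9) = 1/(9 + N))
j(O, F) = -30 + F
o(m) = -269/9 (o(m) = -30 + 1/(9 + 0) = -30 + 1/9 = -269/9)
E(w) = 269/153 (E(w) = -269/9/(-17) = -269/9*(-1/17) = 269/153)
(-314 - 214)*E(10) = (-314 - 214)*(269/153) = -528*269/153 = -47344/51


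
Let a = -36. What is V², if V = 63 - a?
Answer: 9801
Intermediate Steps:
V = 99 (V = 63 - 1*(-36) = 63 + 36 = 99)
V² = 99² = 9801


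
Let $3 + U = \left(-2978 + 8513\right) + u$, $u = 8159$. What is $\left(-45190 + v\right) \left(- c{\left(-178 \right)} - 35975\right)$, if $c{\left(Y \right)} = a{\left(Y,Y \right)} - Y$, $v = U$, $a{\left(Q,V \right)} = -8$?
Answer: $1138531355$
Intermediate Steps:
$U = 13691$ ($U = -3 + \left(\left(-2978 + 8513\right) + 8159\right) = -3 + \left(5535 + 8159\right) = -3 + 13694 = 13691$)
$v = 13691$
$c{\left(Y \right)} = -8 - Y$
$\left(-45190 + v\right) \left(- c{\left(-178 \right)} - 35975\right) = \left(-45190 + 13691\right) \left(- (-8 - -178) - 35975\right) = - 31499 \left(- (-8 + 178) - 35975\right) = - 31499 \left(\left(-1\right) 170 - 35975\right) = - 31499 \left(-170 - 35975\right) = \left(-31499\right) \left(-36145\right) = 1138531355$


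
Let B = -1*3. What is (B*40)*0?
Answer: 0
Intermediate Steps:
B = -3
(B*40)*0 = -3*40*0 = -120*0 = 0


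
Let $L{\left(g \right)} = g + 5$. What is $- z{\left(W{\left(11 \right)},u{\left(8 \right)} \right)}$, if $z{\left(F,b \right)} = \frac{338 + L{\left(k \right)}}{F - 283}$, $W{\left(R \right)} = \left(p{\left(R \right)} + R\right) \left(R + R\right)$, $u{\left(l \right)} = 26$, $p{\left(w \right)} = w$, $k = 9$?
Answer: $- \frac{352}{201} \approx -1.7512$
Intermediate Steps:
$L{\left(g \right)} = 5 + g$
$W{\left(R \right)} = 4 R^{2}$ ($W{\left(R \right)} = \left(R + R\right) \left(R + R\right) = 2 R 2 R = 4 R^{2}$)
$z{\left(F,b \right)} = \frac{352}{-283 + F}$ ($z{\left(F,b \right)} = \frac{338 + \left(5 + 9\right)}{F - 283} = \frac{338 + 14}{-283 + F} = \frac{352}{-283 + F}$)
$- z{\left(W{\left(11 \right)},u{\left(8 \right)} \right)} = - \frac{352}{-283 + 4 \cdot 11^{2}} = - \frac{352}{-283 + 4 \cdot 121} = - \frac{352}{-283 + 484} = - \frac{352}{201}$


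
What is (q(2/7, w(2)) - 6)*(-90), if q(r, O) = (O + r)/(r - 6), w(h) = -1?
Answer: 2115/4 ≈ 528.75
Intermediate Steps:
q(r, O) = (O + r)/(-6 + r)
(q(2/7, w(2)) - 6)*(-90) = ((-1 + 2/7)/(-6 + 2/7) - 6)*(-90) = (-5/7/(-40/7) - 6)*(-90) = (-7/40*(-5/7) - 6)*(-90) = (⅛ - 6)*(-90) = -47/8*(-90) = 2115/4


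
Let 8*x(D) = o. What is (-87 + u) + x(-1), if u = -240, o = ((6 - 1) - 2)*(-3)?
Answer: -2625/8 ≈ -328.13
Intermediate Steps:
o = -9 (o = (5 - 2)*(-3) = 3*(-3) = -9)
x(D) = -9/8 (x(D) = (1/8)*(-9) = -9/8)
(-87 + u) + x(-1) = (-87 - 240) - 9/8 = -327 - 9/8 = -2625/8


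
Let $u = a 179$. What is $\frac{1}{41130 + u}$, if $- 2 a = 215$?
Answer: $\frac{2}{43775} \approx 4.5688 \cdot 10^{-5}$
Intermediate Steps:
$a = - \frac{215}{2}$ ($a = \left(- \frac{1}{2}\right) 215 = - \frac{215}{2} \approx -107.5$)
$u = - \frac{38485}{2}$ ($u = \left(- \frac{215}{2}\right) 179 = - \frac{38485}{2} \approx -19243.0$)
$\frac{1}{41130 + u} = \frac{1}{41130 - \frac{38485}{2}} = \frac{1}{\frac{43775}{2}} = \frac{2}{43775}$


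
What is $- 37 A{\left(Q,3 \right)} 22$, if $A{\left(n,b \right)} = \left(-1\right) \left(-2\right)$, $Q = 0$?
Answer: $-1628$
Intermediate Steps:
$A{\left(n,b \right)} = 2$
$- 37 A{\left(Q,3 \right)} 22 = \left(-37\right) 2 \cdot 22 = \left(-74\right) 22 = -1628$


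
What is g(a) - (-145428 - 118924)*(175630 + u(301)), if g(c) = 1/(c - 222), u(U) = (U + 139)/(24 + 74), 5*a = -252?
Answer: 3098600535211915/66738 ≈ 4.6429e+10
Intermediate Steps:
a = -252/5 (a = (1/5)*(-252) = -252/5 ≈ -50.400)
u(U) = 139/98 + U/98 (u(U) = (139 + U)/98 = (139 + U)*(1/98) = 139/98 + U/98)
g(c) = 1/(-222 + c)
g(a) - (-145428 - 118924)*(175630 + u(301)) = 1/(-222 - 252/5) - (-145428 - 118924)*(175630 + (139/98 + (1/98)*301)) = 1/(-1362/5) - (-264352)*(175630 + (139/98 + 43/14)) = -5/1362 - (-264352)*(175630 + 220/49) = -5/1362 - (-264352)*8606090/49 = -5/1362 - 1*(-2275037103680/49) = -5/1362 + 2275037103680/49 = 3098600535211915/66738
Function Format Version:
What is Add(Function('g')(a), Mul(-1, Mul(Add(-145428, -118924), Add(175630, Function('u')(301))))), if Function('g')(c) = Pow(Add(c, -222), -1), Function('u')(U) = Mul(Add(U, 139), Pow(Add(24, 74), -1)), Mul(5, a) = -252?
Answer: Rational(3098600535211915, 66738) ≈ 4.6429e+10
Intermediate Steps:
a = Rational(-252, 5) (a = Mul(Rational(1, 5), -252) = Rational(-252, 5) ≈ -50.400)
Function('u')(U) = Add(Rational(139, 98), Mul(Rational(1, 98), U)) (Function('u')(U) = Mul(Add(139, U), Pow(98, -1)) = Mul(Add(139, U), Rational(1, 98)) = Add(Rational(139, 98), Mul(Rational(1, 98), U)))
Function('g')(c) = Pow(Add(-222, c), -1)
Add(Function('g')(a), Mul(-1, Mul(Add(-145428, -118924), Add(175630, Function('u')(301))))) = Add(Pow(Add(-222, Rational(-252, 5)), -1), Mul(-1, Mul(Add(-145428, -118924), Add(175630, Add(Rational(139, 98), Mul(Rational(1, 98), 301)))))) = Add(Pow(Rational(-1362, 5), -1), Mul(-1, Mul(-264352, Add(175630, Add(Rational(139, 98), Rational(43, 14)))))) = Add(Rational(-5, 1362), Mul(-1, Mul(-264352, Add(175630, Rational(220, 49))))) = Add(Rational(-5, 1362), Mul(-1, Mul(-264352, Rational(8606090, 49)))) = Add(Rational(-5, 1362), Mul(-1, Rational(-2275037103680, 49))) = Add(Rational(-5, 1362), Rational(2275037103680, 49)) = Rational(3098600535211915, 66738)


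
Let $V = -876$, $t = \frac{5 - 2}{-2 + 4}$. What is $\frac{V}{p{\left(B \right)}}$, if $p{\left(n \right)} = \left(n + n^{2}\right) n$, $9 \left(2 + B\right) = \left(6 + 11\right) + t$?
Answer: $- \frac{5108832}{19} \approx -2.6889 \cdot 10^{5}$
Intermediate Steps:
$t = \frac{3}{2} \approx 1.5$
$B = \frac{1}{18}$ ($B = -2 + \frac{\left(6 + 11\right) + \frac{3}{2}}{9} = -2 + \frac{17 + \frac{3}{2}}{9} = -2 + \frac{1}{9} \cdot \frac{37}{2} = -2 + \frac{37}{18} = \frac{1}{18} \approx 0.055556$)
$p{\left(n \right)} = n \left(n + n^{2}\right)$
$\frac{V}{p{\left(B \right)}} = - \frac{876}{\left(\frac{1}{18}\right)^{2} \left(1 + \frac{1}{18}\right)} = - \frac{876}{\frac{1}{324} \cdot \frac{19}{18}} = - \frac{876}{\frac{19}{5832}} = \left(-876\right) \frac{5832}{19} = - \frac{5108832}{19}$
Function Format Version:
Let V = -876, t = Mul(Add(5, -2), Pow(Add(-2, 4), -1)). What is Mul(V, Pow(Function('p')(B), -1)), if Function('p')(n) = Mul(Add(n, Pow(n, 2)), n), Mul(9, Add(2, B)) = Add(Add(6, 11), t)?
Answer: Rational(-5108832, 19) ≈ -2.6889e+5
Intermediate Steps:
t = Rational(3, 2) (t = Mul(3, Pow(2, -1)) = Mul(3, Rational(1, 2)) = Rational(3, 2) ≈ 1.5000)
B = Rational(1, 18) (B = Add(-2, Mul(Rational(1, 9), Add(Add(6, 11), Rational(3, 2)))) = Add(-2, Mul(Rational(1, 9), Add(17, Rational(3, 2)))) = Add(-2, Mul(Rational(1, 9), Rational(37, 2))) = Add(-2, Rational(37, 18)) = Rational(1, 18) ≈ 0.055556)
Function('p')(n) = Mul(n, Add(n, Pow(n, 2)))
Mul(V, Pow(Function('p')(B), -1)) = Mul(-876, Pow(Mul(Pow(Rational(1, 18), 2), Add(1, Rational(1, 18))), -1)) = Mul(-876, Pow(Mul(Rational(1, 324), Rational(19, 18)), -1)) = Mul(-876, Pow(Rational(19, 5832), -1)) = Mul(-876, Rational(5832, 19)) = Rational(-5108832, 19)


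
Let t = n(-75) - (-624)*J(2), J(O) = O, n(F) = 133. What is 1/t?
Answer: 1/1381 ≈ 0.00072411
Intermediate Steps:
t = 1381 (t = 133 - (-624)*2 = 133 - 1*(-1248) = 133 + 1248 = 1381)
1/t = 1/1381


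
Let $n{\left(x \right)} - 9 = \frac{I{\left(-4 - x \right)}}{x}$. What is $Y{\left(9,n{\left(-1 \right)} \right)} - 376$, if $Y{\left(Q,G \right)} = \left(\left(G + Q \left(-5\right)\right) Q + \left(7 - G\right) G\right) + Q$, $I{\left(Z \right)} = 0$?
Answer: $-709$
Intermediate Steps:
$n{\left(x \right)} = 9$ ($n{\left(x \right)} = 9 + \frac{0}{x} = 9 + 0 = 9$)
$Y{\left(Q,G \right)} = Q + G \left(7 - G\right) + Q \left(G - 5 Q\right)$ ($Y{\left(Q,G \right)} = \left(\left(G - 5 Q\right) Q + G \left(7 - G\right)\right) + Q = \left(Q \left(G - 5 Q\right) + G \left(7 - G\right)\right) + Q = \left(G \left(7 - G\right) + Q \left(G - 5 Q\right)\right) + Q = Q + G \left(7 - G\right) + Q \left(G - 5 Q\right)$)
$Y{\left(9,n{\left(-1 \right)} \right)} - 376 = \left(9 - 9^{2} - 5 \cdot 9^{2} + 7 \cdot 9 + 9 \cdot 9\right) - 376 = \left(9 - 81 - 405 + 63 + 81\right) - 376 = -333 - 376 = -709$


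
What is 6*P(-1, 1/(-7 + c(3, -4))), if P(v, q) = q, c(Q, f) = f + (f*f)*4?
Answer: 6/53 ≈ 0.11321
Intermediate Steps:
c(Q, f) = f + 4*f**2 (c(Q, f) = f + f**2*4 = f + 4*f**2)
6*P(-1, 1/(-7 + c(3, -4))) = 6/(-7 - 4*(1 + 4*(-4))) = 6/(-7 - 4*(1 - 16)) = 6/(-7 - 4*(-15)) = 6/(-7 + 60) = 6/53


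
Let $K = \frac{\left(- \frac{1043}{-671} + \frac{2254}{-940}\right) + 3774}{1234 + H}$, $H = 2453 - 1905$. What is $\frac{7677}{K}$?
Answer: $\frac{479376907020}{132215597} \approx 3625.7$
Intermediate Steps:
$H = 548$ ($H = 2453 - 1905 = 548$)
$K = \frac{132215597}{62443260}$ ($K = \frac{\left(- \frac{1043}{-671} + \frac{2254}{-940}\right) + 3774}{1234 + 548} = \frac{\left(\left(-1043\right) \left(- \frac{1}{671}\right) + 2254 \left(- \frac{1}{940}\right)\right) + 3774}{1782} = \left(\left(\frac{1043}{671} - \frac{1127}{470}\right) + 3774\right) \frac{1}{1782} = \left(- \frac{266007}{315370} + 3774\right) \frac{1}{1782} = \frac{1189940373}{315370} \cdot \frac{1}{1782} = \frac{132215597}{62443260} \approx 2.1174$)
$\frac{7677}{K} = \frac{7677}{\frac{132215597}{62443260}} = 7677 \cdot \frac{62443260}{132215597} = \frac{479376907020}{132215597}$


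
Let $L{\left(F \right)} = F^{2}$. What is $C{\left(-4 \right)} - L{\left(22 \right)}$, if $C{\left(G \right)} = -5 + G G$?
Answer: $-473$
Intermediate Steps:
$C{\left(G \right)} = -5 + G^{2}$
$C{\left(-4 \right)} - L{\left(22 \right)} = \left(-5 + \left(-4\right)^{2}\right) - 22^{2} = \left(-5 + 16\right) - 484 = 11 - 484 = -473$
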